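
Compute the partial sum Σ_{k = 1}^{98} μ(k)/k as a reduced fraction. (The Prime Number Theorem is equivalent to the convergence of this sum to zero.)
Σ μ(k)/k = 11962644395524974654034383169459538/384261327324253070792183691221959345

Values of μ(k) for 1 ≤ k ≤ 98: μ(1) = 1, μ(2) = -1, μ(3) = -1, μ(5) = -1, μ(6) = 1, μ(7) = -1, μ(10) = 1, μ(11) = -1, μ(13) = -1, μ(14) = 1, μ(15) = 1, μ(17) = -1, μ(19) = -1, μ(21) = 1, μ(22) = 1, μ(23) = -1, μ(26) = 1, μ(29) = -1, μ(30) = -1, μ(31) = -1, μ(33) = 1, μ(34) = 1, μ(35) = 1, μ(37) = -1, μ(38) = 1, μ(39) = 1, μ(41) = -1, μ(42) = -1, μ(43) = -1, μ(46) = 1, μ(47) = -1, μ(51) = 1, μ(53) = -1, μ(55) = 1, μ(57) = 1, μ(58) = 1, μ(59) = -1, μ(61) = -1, μ(62) = 1, μ(65) = 1, μ(66) = -1, μ(67) = -1, μ(69) = 1, μ(70) = -1, μ(71) = -1, μ(73) = -1, μ(74) = 1, μ(77) = 1, μ(78) = -1, μ(79) = -1, μ(82) = 1, μ(83) = -1, μ(85) = 1, μ(86) = 1, μ(87) = 1, μ(89) = -1, μ(91) = 1, μ(93) = 1, μ(94) = 1, μ(95) = 1, μ(97) = -1, with μ = 0 on non-squarefree integers. Summing μ(k)/k for k where μ(k) ≠ 0 gives 11962644395524974654034383169459538/384261327324253070792183691221959345 ≈ 0.0311. (PNT ⟺ this sum → 0 as n → ∞.)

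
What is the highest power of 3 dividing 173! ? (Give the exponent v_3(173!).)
v_3(173!) = 84

Legendre's formula: v_p(n!) = Σ_{k ≥ 1} ⌊n / p^k⌋. For p = 3, n = 173, the terms are:
  ⌊173/3^1⌋ = ⌊173/3⌋ = 57
  ⌊173/3^2⌋ = ⌊173/9⌋ = 19
  ⌊173/3^3⌋ = ⌊173/27⌋ = 6
  ⌊173/3^4⌋ = ⌊173/81⌋ = 2
(the next term ⌊173/3^5⌋ = 0, terminating the sum). Summing: v_3(173!) = 57 + 19 + 6 + 2 = 84.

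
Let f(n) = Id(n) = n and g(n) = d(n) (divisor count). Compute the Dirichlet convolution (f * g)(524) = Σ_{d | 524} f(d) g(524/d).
(Id * d)(524) = 1463

Divisors of 524: [1, 2, 4, 131, 262, 524]. For each d | 524:
  d = 1: Id(1) · d(524/1) = 1 · 6 = 6
  d = 2: Id(2) · d(524/2) = 2 · 4 = 8
  d = 4: Id(4) · d(524/4) = 4 · 2 = 8
  d = 131: Id(131) · d(524/131) = 131 · 3 = 393
  d = 262: Id(262) · d(524/262) = 262 · 2 = 524
  d = 524: Id(524) · d(524/524) = 524 · 1 = 524
Summing: (Id * d)(524) = 6 + 8 + 8 + 393 + 524 + 524 = 1463.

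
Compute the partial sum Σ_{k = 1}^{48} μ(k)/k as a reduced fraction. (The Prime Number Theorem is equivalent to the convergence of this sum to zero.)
Σ μ(k)/k = -12611493192339623/614889782588491410

Values of μ(k) for 1 ≤ k ≤ 48: μ(1) = 1, μ(2) = -1, μ(3) = -1, μ(5) = -1, μ(6) = 1, μ(7) = -1, μ(10) = 1, μ(11) = -1, μ(13) = -1, μ(14) = 1, μ(15) = 1, μ(17) = -1, μ(19) = -1, μ(21) = 1, μ(22) = 1, μ(23) = -1, μ(26) = 1, μ(29) = -1, μ(30) = -1, μ(31) = -1, μ(33) = 1, μ(34) = 1, μ(35) = 1, μ(37) = -1, μ(38) = 1, μ(39) = 1, μ(41) = -1, μ(42) = -1, μ(43) = -1, μ(46) = 1, μ(47) = -1, with μ = 0 on non-squarefree integers. Summing μ(k)/k for k where μ(k) ≠ 0 gives -12611493192339623/614889782588491410 ≈ -0.0205. (PNT ⟺ this sum → 0 as n → ∞.)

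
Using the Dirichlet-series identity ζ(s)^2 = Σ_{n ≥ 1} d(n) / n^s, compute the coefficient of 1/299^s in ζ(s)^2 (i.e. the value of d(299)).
d(299) = 4

ζ(s)^2 = (Σ 1/m^s)(Σ 1/k^s). The coefficient of 1/n^s in the product is the number of ordered pairs (m, k) with mk = n, which equals d(n). For n = 299, divisors are [1, 13, 23, 299], so d(299) = 4.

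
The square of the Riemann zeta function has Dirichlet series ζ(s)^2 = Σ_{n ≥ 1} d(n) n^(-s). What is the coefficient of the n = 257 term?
d(257) = 2

ζ(s)^2 = (Σ 1/m^s)(Σ 1/k^s). The coefficient of 1/n^s in the product is the number of ordered pairs (m, k) with mk = n, which equals d(n). For n = 257, divisors are [1, 257], so d(257) = 2.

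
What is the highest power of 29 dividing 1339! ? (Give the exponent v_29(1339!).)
v_29(1339!) = 47

Legendre's formula: v_p(n!) = Σ_{k ≥ 1} ⌊n / p^k⌋. For p = 29, n = 1339, the terms are:
  ⌊1339/29^1⌋ = ⌊1339/29⌋ = 46
  ⌊1339/29^2⌋ = ⌊1339/841⌋ = 1
(the next term ⌊1339/29^3⌋ = 0, terminating the sum). Summing: v_29(1339!) = 46 + 1 = 47.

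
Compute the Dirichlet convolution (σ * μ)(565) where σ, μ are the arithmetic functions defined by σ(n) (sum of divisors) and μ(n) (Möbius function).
(σ * μ)(565) = 565

Divisors of 565: [1, 5, 113, 565]. For each d | 565:
  d = 1: σ(1) · μ(565/1) = 1 · 1 = 1
  d = 5: σ(5) · μ(565/5) = 6 · -1 = -6
  d = 113: σ(113) · μ(565/113) = 114 · -1 = -114
  d = 565: σ(565) · μ(565/565) = 684 · 1 = 684
Summing: (σ * μ)(565) = 1 + -6 + -114 + 684 = 565.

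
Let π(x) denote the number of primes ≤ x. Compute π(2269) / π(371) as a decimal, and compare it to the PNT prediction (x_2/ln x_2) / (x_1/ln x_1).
π(2269)/π(371) = 337/73 ≈ 4.6164;  PNT prediction ≈ 4.6826.

π(371) = 73 and π(2269) = 337, so π(2269)/π(371) ≈ 4.6164. The PNT-predicted ratio is (2269/ln(2269)) / (371/ln(371)) ≈ 4.6826. The two agree to within a few percent, as expected.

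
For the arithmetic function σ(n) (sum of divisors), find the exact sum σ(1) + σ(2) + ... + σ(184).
Σ_{n ≤ 184} σ(n) = 27946

Compute σ(n) for each 1 ≤ n ≤ 184: σ(1) = 1, σ(2) = 3, σ(3) = 4, σ(4) = 7, σ(5) = 6, σ(6) = 12, σ(7) = 8, σ(8) = 15, σ(9) = 13, σ(10) = 18, σ(11) = 12, σ(12) = 28, σ(13) = 14, σ(14) = 24, σ(15) = 24, σ(16) = 31, σ(17) = 18, σ(18) = 39, σ(19) = 20, σ(20) = 42, σ(21) = 32, σ(22) = 36, σ(23) = 24, σ(24) = 60, σ(25) = 31, σ(26) = 42, σ(27) = 40, σ(28) = 56, σ(29) = 30, σ(30) = 72, σ(31) = 32, σ(32) = 63, σ(33) = 48, σ(34) = 54, σ(35) = 48, σ(36) = 91, σ(37) = 38, σ(38) = 60, σ(39) = 56, σ(40) = 90, σ(41) = 42, σ(42) = 96, σ(43) = 44, σ(44) = 84, σ(45) = 78, σ(46) = 72, σ(47) = 48, σ(48) = 124, σ(49) = 57, σ(50) = 93, σ(51) = 72, σ(52) = 98, σ(53) = 54, σ(54) = 120, σ(55) = 72, σ(56) = 120, σ(57) = 80, σ(58) = 90, σ(59) = 60, σ(60) = 168, σ(61) = 62, σ(62) = 96, σ(63) = 104, σ(64) = 127, σ(65) = 84, σ(66) = 144, σ(67) = 68, σ(68) = 126, σ(69) = 96, σ(70) = 144, σ(71) = 72, σ(72) = 195, σ(73) = 74, σ(74) = 114, σ(75) = 124, σ(76) = 140, σ(77) = 96, σ(78) = 168, σ(79) = 80, σ(80) = 186, σ(81) = 121, σ(82) = 126, σ(83) = 84, σ(84) = 224, σ(85) = 108, σ(86) = 132, σ(87) = 120, σ(88) = 180, σ(89) = 90, σ(90) = 234, σ(91) = 112, σ(92) = 168, σ(93) = 128, σ(94) = 144, σ(95) = 120, σ(96) = 252, σ(97) = 98, σ(98) = 171, σ(99) = 156, σ(100) = 217, σ(101) = 102, σ(102) = 216, σ(103) = 104, σ(104) = 210, σ(105) = 192, σ(106) = 162, σ(107) = 108, σ(108) = 280, σ(109) = 110, σ(110) = 216, σ(111) = 152, σ(112) = 248, σ(113) = 114, σ(114) = 240, σ(115) = 144, σ(116) = 210, σ(117) = 182, σ(118) = 180, σ(119) = 144, σ(120) = 360, σ(121) = 133, σ(122) = 186, σ(123) = 168, σ(124) = 224, σ(125) = 156, σ(126) = 312, σ(127) = 128, σ(128) = 255, σ(129) = 176, σ(130) = 252, σ(131) = 132, σ(132) = 336, σ(133) = 160, σ(134) = 204, σ(135) = 240, σ(136) = 270, σ(137) = 138, σ(138) = 288, σ(139) = 140, σ(140) = 336, σ(141) = 192, σ(142) = 216, σ(143) = 168, σ(144) = 403, σ(145) = 180, σ(146) = 222, σ(147) = 228, σ(148) = 266, σ(149) = 150, σ(150) = 372, σ(151) = 152, σ(152) = 300, σ(153) = 234, σ(154) = 288, σ(155) = 192, σ(156) = 392, σ(157) = 158, σ(158) = 240, σ(159) = 216, σ(160) = 378, σ(161) = 192, σ(162) = 363, σ(163) = 164, σ(164) = 294, σ(165) = 288, σ(166) = 252, σ(167) = 168, σ(168) = 480, σ(169) = 183, σ(170) = 324, σ(171) = 260, σ(172) = 308, σ(173) = 174, σ(174) = 360, σ(175) = 248, σ(176) = 372, σ(177) = 240, σ(178) = 270, σ(179) = 180, σ(180) = 546, σ(181) = 182, σ(182) = 336, σ(183) = 248, σ(184) = 360. Summing all 184 values: 27946. (Average order: Σ_{n ≤ x} σ(n) ~ (π²/12) x². For x = 184, (π²/12)·184² ≈ 27845.44.)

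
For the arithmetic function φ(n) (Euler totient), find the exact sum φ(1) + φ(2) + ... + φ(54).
Σ_{n ≤ 54} φ(n) = 900

Compute φ(n) for each 1 ≤ n ≤ 54: φ(1) = 1, φ(2) = 1, φ(3) = 2, φ(4) = 2, φ(5) = 4, φ(6) = 2, φ(7) = 6, φ(8) = 4, φ(9) = 6, φ(10) = 4, φ(11) = 10, φ(12) = 4, φ(13) = 12, φ(14) = 6, φ(15) = 8, φ(16) = 8, φ(17) = 16, φ(18) = 6, φ(19) = 18, φ(20) = 8, φ(21) = 12, φ(22) = 10, φ(23) = 22, φ(24) = 8, φ(25) = 20, φ(26) = 12, φ(27) = 18, φ(28) = 12, φ(29) = 28, φ(30) = 8, φ(31) = 30, φ(32) = 16, φ(33) = 20, φ(34) = 16, φ(35) = 24, φ(36) = 12, φ(37) = 36, φ(38) = 18, φ(39) = 24, φ(40) = 16, φ(41) = 40, φ(42) = 12, φ(43) = 42, φ(44) = 20, φ(45) = 24, φ(46) = 22, φ(47) = 46, φ(48) = 16, φ(49) = 42, φ(50) = 20, φ(51) = 32, φ(52) = 24, φ(53) = 52, φ(54) = 18. Summing all 54 values: 900. (Average order: Σ_{n ≤ x} φ(n) ~ (3/π²) x². For x = 54, (3/π²)·54² ≈ 886.36.)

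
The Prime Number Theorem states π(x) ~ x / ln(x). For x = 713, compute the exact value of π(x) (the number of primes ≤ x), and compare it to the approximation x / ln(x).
π(713) = 127;  x/ln(x) ≈ 108.53;  relative error ≈ 14.54%.

Directly count primes up to 713: π(713) = 127. The PNT approximation gives 713/ln(713) ≈ 713/6.56948 ≈ 108.53. Relative error (π(x) − x/ln(x)) / π(x) ≈ 14.54%; the approximation is known to undercount slightly (Li(x) is a better estimate).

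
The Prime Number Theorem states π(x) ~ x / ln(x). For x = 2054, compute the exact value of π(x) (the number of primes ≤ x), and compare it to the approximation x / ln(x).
π(2054) = 310;  x/ln(x) ≈ 269.29;  relative error ≈ 13.13%.

Directly count primes up to 2054: π(2054) = 310. The PNT approximation gives 2054/ln(2054) ≈ 2054/7.62754 ≈ 269.29. Relative error (π(x) − x/ln(x)) / π(x) ≈ 13.13%; the approximation is known to undercount slightly (Li(x) is a better estimate).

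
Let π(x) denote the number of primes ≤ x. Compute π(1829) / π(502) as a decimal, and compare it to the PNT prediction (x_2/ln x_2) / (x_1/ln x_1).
π(1829)/π(502) = 281/95 ≈ 2.9579;  PNT prediction ≈ 3.0163.

π(502) = 95 and π(1829) = 281, so π(1829)/π(502) ≈ 2.9579. The PNT-predicted ratio is (1829/ln(1829)) / (502/ln(502)) ≈ 3.0163. The two agree to within a few percent, as expected.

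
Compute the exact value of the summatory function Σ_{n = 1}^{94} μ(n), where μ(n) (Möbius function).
Σ_{n ≤ 94} μ(n) = 1

Compute μ(n) for each 1 ≤ n ≤ 94: μ(1) = 1, μ(2) = -1, μ(3) = -1, μ(4) = 0, μ(5) = -1, μ(6) = 1, μ(7) = -1, μ(8) = 0, μ(9) = 0, μ(10) = 1, μ(11) = -1, μ(12) = 0, μ(13) = -1, μ(14) = 1, μ(15) = 1, μ(16) = 0, μ(17) = -1, μ(18) = 0, μ(19) = -1, μ(20) = 0, μ(21) = 1, μ(22) = 1, μ(23) = -1, μ(24) = 0, μ(25) = 0, μ(26) = 1, μ(27) = 0, μ(28) = 0, μ(29) = -1, μ(30) = -1, μ(31) = -1, μ(32) = 0, μ(33) = 1, μ(34) = 1, μ(35) = 1, μ(36) = 0, μ(37) = -1, μ(38) = 1, μ(39) = 1, μ(40) = 0, μ(41) = -1, μ(42) = -1, μ(43) = -1, μ(44) = 0, μ(45) = 0, μ(46) = 1, μ(47) = -1, μ(48) = 0, μ(49) = 0, μ(50) = 0, μ(51) = 1, μ(52) = 0, μ(53) = -1, μ(54) = 0, μ(55) = 1, μ(56) = 0, μ(57) = 1, μ(58) = 1, μ(59) = -1, μ(60) = 0, μ(61) = -1, μ(62) = 1, μ(63) = 0, μ(64) = 0, μ(65) = 1, μ(66) = -1, μ(67) = -1, μ(68) = 0, μ(69) = 1, μ(70) = -1, μ(71) = -1, μ(72) = 0, μ(73) = -1, μ(74) = 1, μ(75) = 0, μ(76) = 0, μ(77) = 1, μ(78) = -1, μ(79) = -1, μ(80) = 0, μ(81) = 0, μ(82) = 1, μ(83) = -1, μ(84) = 0, μ(85) = 1, μ(86) = 1, μ(87) = 1, μ(88) = 0, μ(89) = -1, μ(90) = 0, μ(91) = 1, μ(92) = 0, μ(93) = 1, μ(94) = 1. Summing all 94 values: 1. (Mertens function M(x) = Σ_{n ≤ x} μ(n); on average M(x) should be small (PNT ⟺ M(x) = o(x)).)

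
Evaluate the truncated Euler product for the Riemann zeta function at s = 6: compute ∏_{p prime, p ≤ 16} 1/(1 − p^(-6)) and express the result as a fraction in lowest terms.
∏ = 14388679339409375/14143390691632128

The primes p ≤ 16 are [2, 3, 5, 7, 11, 13]. For each prime, (1 − 1/p^6)^(-1) = p^6 / (p^6 − 1). The product is (1 − 1/2^6)^(-1), (1 − 1/3^6)^(-1), (1 − 1/5^6)^(-1), (1 − 1/7^6)^(-1), (1 − 1/11^6)^(-1), (1 − 1/13^6)^(-1) = ∏ p^6 / (p^6 − 1) = 14388679339409375/14143390691632128.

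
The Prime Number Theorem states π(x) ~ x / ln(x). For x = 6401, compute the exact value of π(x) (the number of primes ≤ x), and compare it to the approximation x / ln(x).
π(6401) = 834;  x/ln(x) ≈ 730.36;  relative error ≈ 12.43%.

Directly count primes up to 6401: π(6401) = 834. The PNT approximation gives 6401/ln(6401) ≈ 6401/8.76421 ≈ 730.36. Relative error (π(x) − x/ln(x)) / π(x) ≈ 12.43%; the approximation is known to undercount slightly (Li(x) is a better estimate).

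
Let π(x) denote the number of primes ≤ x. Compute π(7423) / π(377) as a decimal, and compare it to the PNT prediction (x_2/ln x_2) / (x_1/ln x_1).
π(7423)/π(377) = 941/74 ≈ 12.7162;  PNT prediction ≈ 13.1059.

π(377) = 74 and π(7423) = 941, so π(7423)/π(377) ≈ 12.7162. The PNT-predicted ratio is (7423/ln(7423)) / (377/ln(377)) ≈ 13.1059. The two agree to within a few percent, as expected.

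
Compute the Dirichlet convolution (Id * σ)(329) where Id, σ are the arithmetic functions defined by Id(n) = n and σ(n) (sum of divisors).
(Id * σ)(329) = 1425

Divisors of 329: [1, 7, 47, 329]. For each d | 329:
  d = 1: Id(1) · σ(329/1) = 1 · 384 = 384
  d = 7: Id(7) · σ(329/7) = 7 · 48 = 336
  d = 47: Id(47) · σ(329/47) = 47 · 8 = 376
  d = 329: Id(329) · σ(329/329) = 329 · 1 = 329
Summing: (Id * σ)(329) = 384 + 336 + 376 + 329 = 1425.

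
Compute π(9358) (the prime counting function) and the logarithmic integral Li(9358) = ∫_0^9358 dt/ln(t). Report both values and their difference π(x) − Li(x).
π(9358) = 1158;  Li(9358) ≈ 1176.18;  π(x) − Li(x) ≈ -18.18.

Direct count of primes ≤ 9358 gives π(9358) = 1158. Numerical evaluation of the logarithmic integral gives Li(9358) ≈ 1176.18. The difference π(x) − Li(x) ≈ -18.18 is typically negative for small/moderate x (Li(x) overestimates), though Littlewood's theorem shows this sign changes infinitely often.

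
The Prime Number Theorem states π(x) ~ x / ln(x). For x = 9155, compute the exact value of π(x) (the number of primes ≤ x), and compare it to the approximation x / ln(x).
π(9155) = 1134;  x/ln(x) ≈ 1003.61;  relative error ≈ 11.50%.

Directly count primes up to 9155: π(9155) = 1134. The PNT approximation gives 9155/ln(9155) ≈ 9155/9.12206 ≈ 1003.61. Relative error (π(x) − x/ln(x)) / π(x) ≈ 11.50%; the approximation is known to undercount slightly (Li(x) is a better estimate).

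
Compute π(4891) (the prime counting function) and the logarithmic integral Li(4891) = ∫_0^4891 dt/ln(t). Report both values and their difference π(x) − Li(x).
π(4891) = 654;  Li(4891) ≈ 671.47;  π(x) − Li(x) ≈ -17.47.

Direct count of primes ≤ 4891 gives π(4891) = 654. Numerical evaluation of the logarithmic integral gives Li(4891) ≈ 671.47. The difference π(x) − Li(x) ≈ -17.47 is typically negative for small/moderate x (Li(x) overestimates), though Littlewood's theorem shows this sign changes infinitely often.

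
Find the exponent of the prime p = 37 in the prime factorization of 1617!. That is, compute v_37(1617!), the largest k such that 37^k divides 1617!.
v_37(1617!) = 44

Legendre's formula: v_p(n!) = Σ_{k ≥ 1} ⌊n / p^k⌋. For p = 37, n = 1617, the terms are:
  ⌊1617/37^1⌋ = ⌊1617/37⌋ = 43
  ⌊1617/37^2⌋ = ⌊1617/1369⌋ = 1
(the next term ⌊1617/37^3⌋ = 0, terminating the sum). Summing: v_37(1617!) = 43 + 1 = 44.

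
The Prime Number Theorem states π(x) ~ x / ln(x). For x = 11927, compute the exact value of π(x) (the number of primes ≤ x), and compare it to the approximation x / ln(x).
π(11927) = 1429;  x/ln(x) ≈ 1270.65;  relative error ≈ 11.08%.

Directly count primes up to 11927: π(11927) = 1429. The PNT approximation gives 11927/ln(11927) ≈ 11927/9.38656 ≈ 1270.65. Relative error (π(x) − x/ln(x)) / π(x) ≈ 11.08%; the approximation is known to undercount slightly (Li(x) is a better estimate).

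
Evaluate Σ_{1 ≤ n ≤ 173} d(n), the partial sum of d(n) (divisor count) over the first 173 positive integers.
Σ_{n ≤ 173} d(n) = 919

Compute d(n) for each 1 ≤ n ≤ 173: d(1) = 1, d(2) = 2, d(3) = 2, d(4) = 3, d(5) = 2, d(6) = 4, d(7) = 2, d(8) = 4, d(9) = 3, d(10) = 4, d(11) = 2, d(12) = 6, d(13) = 2, d(14) = 4, d(15) = 4, d(16) = 5, d(17) = 2, d(18) = 6, d(19) = 2, d(20) = 6, d(21) = 4, d(22) = 4, d(23) = 2, d(24) = 8, d(25) = 3, d(26) = 4, d(27) = 4, d(28) = 6, d(29) = 2, d(30) = 8, d(31) = 2, d(32) = 6, d(33) = 4, d(34) = 4, d(35) = 4, d(36) = 9, d(37) = 2, d(38) = 4, d(39) = 4, d(40) = 8, d(41) = 2, d(42) = 8, d(43) = 2, d(44) = 6, d(45) = 6, d(46) = 4, d(47) = 2, d(48) = 10, d(49) = 3, d(50) = 6, d(51) = 4, d(52) = 6, d(53) = 2, d(54) = 8, d(55) = 4, d(56) = 8, d(57) = 4, d(58) = 4, d(59) = 2, d(60) = 12, d(61) = 2, d(62) = 4, d(63) = 6, d(64) = 7, d(65) = 4, d(66) = 8, d(67) = 2, d(68) = 6, d(69) = 4, d(70) = 8, d(71) = 2, d(72) = 12, d(73) = 2, d(74) = 4, d(75) = 6, d(76) = 6, d(77) = 4, d(78) = 8, d(79) = 2, d(80) = 10, d(81) = 5, d(82) = 4, d(83) = 2, d(84) = 12, d(85) = 4, d(86) = 4, d(87) = 4, d(88) = 8, d(89) = 2, d(90) = 12, d(91) = 4, d(92) = 6, d(93) = 4, d(94) = 4, d(95) = 4, d(96) = 12, d(97) = 2, d(98) = 6, d(99) = 6, d(100) = 9, d(101) = 2, d(102) = 8, d(103) = 2, d(104) = 8, d(105) = 8, d(106) = 4, d(107) = 2, d(108) = 12, d(109) = 2, d(110) = 8, d(111) = 4, d(112) = 10, d(113) = 2, d(114) = 8, d(115) = 4, d(116) = 6, d(117) = 6, d(118) = 4, d(119) = 4, d(120) = 16, d(121) = 3, d(122) = 4, d(123) = 4, d(124) = 6, d(125) = 4, d(126) = 12, d(127) = 2, d(128) = 8, d(129) = 4, d(130) = 8, d(131) = 2, d(132) = 12, d(133) = 4, d(134) = 4, d(135) = 8, d(136) = 8, d(137) = 2, d(138) = 8, d(139) = 2, d(140) = 12, d(141) = 4, d(142) = 4, d(143) = 4, d(144) = 15, d(145) = 4, d(146) = 4, d(147) = 6, d(148) = 6, d(149) = 2, d(150) = 12, d(151) = 2, d(152) = 8, d(153) = 6, d(154) = 8, d(155) = 4, d(156) = 12, d(157) = 2, d(158) = 4, d(159) = 4, d(160) = 12, d(161) = 4, d(162) = 10, d(163) = 2, d(164) = 6, d(165) = 8, d(166) = 4, d(167) = 2, d(168) = 16, d(169) = 3, d(170) = 8, d(171) = 6, d(172) = 6, d(173) = 2. Summing all 173 values: 919. (Dirichlet's divisor formula: Σ_{n ≤ x} d(n) = x ln(x) + (2γ − 1) x + O(√x). For x = 173, the asymptotic estimate is ≈ 918.24.)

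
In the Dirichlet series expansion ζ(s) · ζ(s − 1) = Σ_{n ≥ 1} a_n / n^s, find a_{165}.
σ(165) = 288

In the product (Σ m^0/m^s)(Σ k / k^s) = Σ (Σ_{d | n} d) / n^s, the coefficient of 1/n^s is σ(n) = Σ_{d | n} d. For n = 165, divisors are [1, 3, 5, 11, 15, 33, 55, 165]; summing: σ(165) = 288.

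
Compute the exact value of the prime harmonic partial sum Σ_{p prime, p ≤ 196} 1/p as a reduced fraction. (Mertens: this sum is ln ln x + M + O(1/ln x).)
Σ 1/p = 385774678978047295113064712800727674369526436922217581784412894295689697835549/198962376391690981640415251545285153602734402721821058212203976095413910572270

π(196) = 44, so the primes ≤ 196 are [2, 3, 5, 7, 11, 13, 17, 19, 23, 29, 31, 37, 41, 43, 47, 53, 59, 61, 67, 71, 73, 79, 83, 89, 97, 101, 103, 107, 109, 113, 127, 131, 137, 139, 149, 151, 157, 163, 167, 173, 179, 181, 191, 193]. Summing 1/p over these primes: 385774678978047295113064712800727674369526436922217581784412894295689697835549/198962376391690981640415251545285153602734402721821058212203976095413910572270 ≈ 1.9389. Mertens estimate ln ln(196) + 0.2615 ≈ 1.9251.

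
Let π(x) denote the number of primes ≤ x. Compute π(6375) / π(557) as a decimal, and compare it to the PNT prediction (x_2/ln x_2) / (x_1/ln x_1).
π(6375)/π(557) = 831/102 ≈ 8.1471;  PNT prediction ≈ 8.2605.

π(557) = 102 and π(6375) = 831, so π(6375)/π(557) ≈ 8.1471. The PNT-predicted ratio is (6375/ln(6375)) / (557/ln(557)) ≈ 8.2605. The two agree to within a few percent, as expected.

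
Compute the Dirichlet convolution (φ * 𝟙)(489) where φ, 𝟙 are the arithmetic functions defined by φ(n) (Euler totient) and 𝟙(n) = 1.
(φ * 𝟙)(489) = 489

Divisors of 489: [1, 3, 163, 489]. For each d | 489:
  d = 1: φ(1) · 𝟙(489/1) = 1 · 1 = 1
  d = 3: φ(3) · 𝟙(489/3) = 2 · 1 = 2
  d = 163: φ(163) · 𝟙(489/163) = 162 · 1 = 162
  d = 489: φ(489) · 𝟙(489/489) = 324 · 1 = 324
Summing: (φ * 𝟙)(489) = 1 + 2 + 162 + 324 = 489.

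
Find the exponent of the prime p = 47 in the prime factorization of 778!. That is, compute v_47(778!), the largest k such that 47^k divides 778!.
v_47(778!) = 16

Legendre's formula: v_p(n!) = Σ_{k ≥ 1} ⌊n / p^k⌋. For p = 47, n = 778, the terms are:
  ⌊778/47^1⌋ = ⌊778/47⌋ = 16
(the next term ⌊778/47^2⌋ = 0, terminating the sum). Summing: v_47(778!) = 16 = 16.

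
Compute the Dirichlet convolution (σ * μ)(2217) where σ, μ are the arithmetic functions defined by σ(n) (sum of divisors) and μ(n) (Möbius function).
(σ * μ)(2217) = 2217

Divisors of 2217: [1, 3, 739, 2217]. For each d | 2217:
  d = 1: σ(1) · μ(2217/1) = 1 · 1 = 1
  d = 3: σ(3) · μ(2217/3) = 4 · -1 = -4
  d = 739: σ(739) · μ(2217/739) = 740 · -1 = -740
  d = 2217: σ(2217) · μ(2217/2217) = 2960 · 1 = 2960
Summing: (σ * μ)(2217) = 1 + -4 + -740 + 2960 = 2217.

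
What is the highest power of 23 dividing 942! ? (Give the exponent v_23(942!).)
v_23(942!) = 41

Legendre's formula: v_p(n!) = Σ_{k ≥ 1} ⌊n / p^k⌋. For p = 23, n = 942, the terms are:
  ⌊942/23^1⌋ = ⌊942/23⌋ = 40
  ⌊942/23^2⌋ = ⌊942/529⌋ = 1
(the next term ⌊942/23^3⌋ = 0, terminating the sum). Summing: v_23(942!) = 40 + 1 = 41.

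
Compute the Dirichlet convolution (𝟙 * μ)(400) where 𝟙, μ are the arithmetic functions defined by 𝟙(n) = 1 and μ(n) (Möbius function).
(𝟙 * μ)(400) = 0

Divisors of 400: [1, 2, 4, 5, 8, 10, 16, 20, 25, 40, 50, 80, 100, 200, 400]. For each d | 400:
  d = 1: 𝟙(1) · μ(400/1) = 1 · 0 = 0
  d = 2: 𝟙(2) · μ(400/2) = 1 · 0 = 0
  d = 4: 𝟙(4) · μ(400/4) = 1 · 0 = 0
  d = 5: 𝟙(5) · μ(400/5) = 1 · 0 = 0
  d = 8: 𝟙(8) · μ(400/8) = 1 · 0 = 0
  d = 10: 𝟙(10) · μ(400/10) = 1 · 0 = 0
  d = 16: 𝟙(16) · μ(400/16) = 1 · 0 = 0
  d = 20: 𝟙(20) · μ(400/20) = 1 · 0 = 0
  d = 25: 𝟙(25) · μ(400/25) = 1 · 0 = 0
  d = 40: 𝟙(40) · μ(400/40) = 1 · 1 = 1
  d = 50: 𝟙(50) · μ(400/50) = 1 · 0 = 0
  d = 80: 𝟙(80) · μ(400/80) = 1 · -1 = -1
  d = 100: 𝟙(100) · μ(400/100) = 1 · 0 = 0
  d = 200: 𝟙(200) · μ(400/200) = 1 · -1 = -1
  d = 400: 𝟙(400) · μ(400/400) = 1 · 1 = 1
Summing: (𝟙 * μ)(400) = 0 + 0 + 0 + 0 + 0 + 0 + 0 + 0 + 0 + 1 + 0 + -1 + 0 + -1 + 1 = 0.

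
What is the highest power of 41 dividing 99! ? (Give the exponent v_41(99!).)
v_41(99!) = 2

Legendre's formula: v_p(n!) = Σ_{k ≥ 1} ⌊n / p^k⌋. For p = 41, n = 99, the terms are:
  ⌊99/41^1⌋ = ⌊99/41⌋ = 2
(the next term ⌊99/41^2⌋ = 0, terminating the sum). Summing: v_41(99!) = 2 = 2.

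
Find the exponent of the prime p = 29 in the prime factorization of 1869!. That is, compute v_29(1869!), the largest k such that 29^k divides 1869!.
v_29(1869!) = 66

Legendre's formula: v_p(n!) = Σ_{k ≥ 1} ⌊n / p^k⌋. For p = 29, n = 1869, the terms are:
  ⌊1869/29^1⌋ = ⌊1869/29⌋ = 64
  ⌊1869/29^2⌋ = ⌊1869/841⌋ = 2
(the next term ⌊1869/29^3⌋ = 0, terminating the sum). Summing: v_29(1869!) = 64 + 2 = 66.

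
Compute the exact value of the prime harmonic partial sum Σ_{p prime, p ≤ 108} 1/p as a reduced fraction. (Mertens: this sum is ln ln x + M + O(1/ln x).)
Σ 1/p = 4701017770207212913287900722730772880277689/2566376117594999414479597815340071648394470

π(108) = 28, so the primes ≤ 108 are [2, 3, 5, 7, 11, 13, 17, 19, 23, 29, 31, 37, 41, 43, 47, 53, 59, 61, 67, 71, 73, 79, 83, 89, 97, 101, 103, 107]. Summing 1/p over these primes: 4701017770207212913287900722730772880277689/2566376117594999414479597815340071648394470 ≈ 1.8318. Mertens estimate ln ln(108) + 0.2615 ≈ 1.8053.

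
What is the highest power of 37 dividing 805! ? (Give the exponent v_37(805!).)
v_37(805!) = 21

Legendre's formula: v_p(n!) = Σ_{k ≥ 1} ⌊n / p^k⌋. For p = 37, n = 805, the terms are:
  ⌊805/37^1⌋ = ⌊805/37⌋ = 21
(the next term ⌊805/37^2⌋ = 0, terminating the sum). Summing: v_37(805!) = 21 = 21.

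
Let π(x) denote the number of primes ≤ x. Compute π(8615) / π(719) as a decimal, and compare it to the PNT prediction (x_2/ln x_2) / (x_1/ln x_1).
π(8615)/π(719) = 1072/128 ≈ 8.3750;  PNT prediction ≈ 8.6981.

π(719) = 128 and π(8615) = 1072, so π(8615)/π(719) ≈ 8.3750. The PNT-predicted ratio is (8615/ln(8615)) / (719/ln(719)) ≈ 8.6981. The two agree to within a few percent, as expected.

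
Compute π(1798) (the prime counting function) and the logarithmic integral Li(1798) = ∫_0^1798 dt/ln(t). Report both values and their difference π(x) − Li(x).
π(1798) = 278;  Li(1798) ≈ 288.05;  π(x) − Li(x) ≈ -10.05.

Direct count of primes ≤ 1798 gives π(1798) = 278. Numerical evaluation of the logarithmic integral gives Li(1798) ≈ 288.05. The difference π(x) − Li(x) ≈ -10.05 is typically negative for small/moderate x (Li(x) overestimates), though Littlewood's theorem shows this sign changes infinitely often.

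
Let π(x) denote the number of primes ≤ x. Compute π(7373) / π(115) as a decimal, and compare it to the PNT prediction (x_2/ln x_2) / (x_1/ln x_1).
π(7373)/π(115) = 938/30 ≈ 31.2667;  PNT prediction ≈ 34.1597.

π(115) = 30 and π(7373) = 938, so π(7373)/π(115) ≈ 31.2667. The PNT-predicted ratio is (7373/ln(7373)) / (115/ln(115)) ≈ 34.1597. The two agree to within a few percent, as expected.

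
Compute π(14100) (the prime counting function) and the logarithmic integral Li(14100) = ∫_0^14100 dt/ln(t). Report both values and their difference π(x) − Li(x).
π(14100) = 1662;  Li(14100) ≈ 1682.73;  π(x) − Li(x) ≈ -20.73.

Direct count of primes ≤ 14100 gives π(14100) = 1662. Numerical evaluation of the logarithmic integral gives Li(14100) ≈ 1682.73. The difference π(x) − Li(x) ≈ -20.73 is typically negative for small/moderate x (Li(x) overestimates), though Littlewood's theorem shows this sign changes infinitely often.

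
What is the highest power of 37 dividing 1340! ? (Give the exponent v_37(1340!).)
v_37(1340!) = 36

Legendre's formula: v_p(n!) = Σ_{k ≥ 1} ⌊n / p^k⌋. For p = 37, n = 1340, the terms are:
  ⌊1340/37^1⌋ = ⌊1340/37⌋ = 36
(the next term ⌊1340/37^2⌋ = 0, terminating the sum). Summing: v_37(1340!) = 36 = 36.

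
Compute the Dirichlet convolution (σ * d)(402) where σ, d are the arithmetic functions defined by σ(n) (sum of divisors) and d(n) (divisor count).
(σ * d)(402) = 2100

Divisors of 402: [1, 2, 3, 6, 67, 134, 201, 402]. For each d | 402:
  d = 1: σ(1) · d(402/1) = 1 · 8 = 8
  d = 2: σ(2) · d(402/2) = 3 · 4 = 12
  d = 3: σ(3) · d(402/3) = 4 · 4 = 16
  d = 6: σ(6) · d(402/6) = 12 · 2 = 24
  d = 67: σ(67) · d(402/67) = 68 · 4 = 272
  d = 134: σ(134) · d(402/134) = 204 · 2 = 408
  d = 201: σ(201) · d(402/201) = 272 · 2 = 544
  d = 402: σ(402) · d(402/402) = 816 · 1 = 816
Summing: (σ * d)(402) = 8 + 12 + 16 + 24 + 272 + 408 + 544 + 816 = 2100.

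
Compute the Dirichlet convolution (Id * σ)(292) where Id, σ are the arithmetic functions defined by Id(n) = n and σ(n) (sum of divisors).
(Id * σ)(292) = 2499

Divisors of 292: [1, 2, 4, 73, 146, 292]. For each d | 292:
  d = 1: Id(1) · σ(292/1) = 1 · 518 = 518
  d = 2: Id(2) · σ(292/2) = 2 · 222 = 444
  d = 4: Id(4) · σ(292/4) = 4 · 74 = 296
  d = 73: Id(73) · σ(292/73) = 73 · 7 = 511
  d = 146: Id(146) · σ(292/146) = 146 · 3 = 438
  d = 292: Id(292) · σ(292/292) = 292 · 1 = 292
Summing: (Id * σ)(292) = 518 + 444 + 296 + 511 + 438 + 292 = 2499.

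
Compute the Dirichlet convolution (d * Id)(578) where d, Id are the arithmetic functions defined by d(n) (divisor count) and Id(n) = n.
(d * Id)(578) = 1304

Divisors of 578: [1, 2, 17, 34, 289, 578]. For each d | 578:
  d = 1: d(1) · Id(578/1) = 1 · 578 = 578
  d = 2: d(2) · Id(578/2) = 2 · 289 = 578
  d = 17: d(17) · Id(578/17) = 2 · 34 = 68
  d = 34: d(34) · Id(578/34) = 4 · 17 = 68
  d = 289: d(289) · Id(578/289) = 3 · 2 = 6
  d = 578: d(578) · Id(578/578) = 6 · 1 = 6
Summing: (d * Id)(578) = 578 + 578 + 68 + 68 + 6 + 6 = 1304.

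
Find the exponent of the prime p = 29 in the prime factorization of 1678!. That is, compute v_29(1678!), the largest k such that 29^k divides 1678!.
v_29(1678!) = 58

Legendre's formula: v_p(n!) = Σ_{k ≥ 1} ⌊n / p^k⌋. For p = 29, n = 1678, the terms are:
  ⌊1678/29^1⌋ = ⌊1678/29⌋ = 57
  ⌊1678/29^2⌋ = ⌊1678/841⌋ = 1
(the next term ⌊1678/29^3⌋ = 0, terminating the sum). Summing: v_29(1678!) = 57 + 1 = 58.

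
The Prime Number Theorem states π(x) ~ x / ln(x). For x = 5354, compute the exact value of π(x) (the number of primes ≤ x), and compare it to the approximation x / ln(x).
π(5354) = 708;  x/ln(x) ≈ 623.60;  relative error ≈ 11.92%.

Directly count primes up to 5354: π(5354) = 708. The PNT approximation gives 5354/ln(5354) ≈ 5354/8.58560 ≈ 623.60. Relative error (π(x) − x/ln(x)) / π(x) ≈ 11.92%; the approximation is known to undercount slightly (Li(x) is a better estimate).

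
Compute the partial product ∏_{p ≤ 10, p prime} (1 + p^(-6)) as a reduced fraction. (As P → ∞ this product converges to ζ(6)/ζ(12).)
∏ = 17446405561/17153224200

The primes p ≤ 10 are [2, 3, 5, 7]. For each, (1 + 1/p^6) = (p^6 + 1)/p^6. Multiplying these fractions over p ∈ [2, 3, 5, 7] gives 17446405561/17153224200. (In the limit P → ∞ this tends to ζ(6)/ζ(12).)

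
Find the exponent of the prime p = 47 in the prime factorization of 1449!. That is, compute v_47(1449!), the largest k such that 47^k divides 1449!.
v_47(1449!) = 30

Legendre's formula: v_p(n!) = Σ_{k ≥ 1} ⌊n / p^k⌋. For p = 47, n = 1449, the terms are:
  ⌊1449/47^1⌋ = ⌊1449/47⌋ = 30
(the next term ⌊1449/47^2⌋ = 0, terminating the sum). Summing: v_47(1449!) = 30 = 30.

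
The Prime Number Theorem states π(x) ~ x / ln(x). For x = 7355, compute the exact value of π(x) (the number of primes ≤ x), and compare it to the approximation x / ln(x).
π(7355) = 937;  x/ln(x) ≈ 826.11;  relative error ≈ 11.83%.

Directly count primes up to 7355: π(7355) = 937. The PNT approximation gives 7355/ln(7355) ≈ 7355/8.90314 ≈ 826.11. Relative error (π(x) − x/ln(x)) / π(x) ≈ 11.83%; the approximation is known to undercount slightly (Li(x) is a better estimate).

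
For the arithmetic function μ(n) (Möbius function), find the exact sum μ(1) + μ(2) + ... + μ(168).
Σ_{n ≤ 168} μ(n) = -1

Compute μ(n) for each 1 ≤ n ≤ 168: μ(1) = 1, μ(2) = -1, μ(3) = -1, μ(4) = 0, μ(5) = -1, μ(6) = 1, μ(7) = -1, μ(8) = 0, μ(9) = 0, μ(10) = 1, μ(11) = -1, μ(12) = 0, μ(13) = -1, μ(14) = 1, μ(15) = 1, μ(16) = 0, μ(17) = -1, μ(18) = 0, μ(19) = -1, μ(20) = 0, μ(21) = 1, μ(22) = 1, μ(23) = -1, μ(24) = 0, μ(25) = 0, μ(26) = 1, μ(27) = 0, μ(28) = 0, μ(29) = -1, μ(30) = -1, μ(31) = -1, μ(32) = 0, μ(33) = 1, μ(34) = 1, μ(35) = 1, μ(36) = 0, μ(37) = -1, μ(38) = 1, μ(39) = 1, μ(40) = 0, μ(41) = -1, μ(42) = -1, μ(43) = -1, μ(44) = 0, μ(45) = 0, μ(46) = 1, μ(47) = -1, μ(48) = 0, μ(49) = 0, μ(50) = 0, μ(51) = 1, μ(52) = 0, μ(53) = -1, μ(54) = 0, μ(55) = 1, μ(56) = 0, μ(57) = 1, μ(58) = 1, μ(59) = -1, μ(60) = 0, μ(61) = -1, μ(62) = 1, μ(63) = 0, μ(64) = 0, μ(65) = 1, μ(66) = -1, μ(67) = -1, μ(68) = 0, μ(69) = 1, μ(70) = -1, μ(71) = -1, μ(72) = 0, μ(73) = -1, μ(74) = 1, μ(75) = 0, μ(76) = 0, μ(77) = 1, μ(78) = -1, μ(79) = -1, μ(80) = 0, μ(81) = 0, μ(82) = 1, μ(83) = -1, μ(84) = 0, μ(85) = 1, μ(86) = 1, μ(87) = 1, μ(88) = 0, μ(89) = -1, μ(90) = 0, μ(91) = 1, μ(92) = 0, μ(93) = 1, μ(94) = 1, μ(95) = 1, μ(96) = 0, μ(97) = -1, μ(98) = 0, μ(99) = 0, μ(100) = 0, μ(101) = -1, μ(102) = -1, μ(103) = -1, μ(104) = 0, μ(105) = -1, μ(106) = 1, μ(107) = -1, μ(108) = 0, μ(109) = -1, μ(110) = -1, μ(111) = 1, μ(112) = 0, μ(113) = -1, μ(114) = -1, μ(115) = 1, μ(116) = 0, μ(117) = 0, μ(118) = 1, μ(119) = 1, μ(120) = 0, μ(121) = 0, μ(122) = 1, μ(123) = 1, μ(124) = 0, μ(125) = 0, μ(126) = 0, μ(127) = -1, μ(128) = 0, μ(129) = 1, μ(130) = -1, μ(131) = -1, μ(132) = 0, μ(133) = 1, μ(134) = 1, μ(135) = 0, μ(136) = 0, μ(137) = -1, μ(138) = -1, μ(139) = -1, μ(140) = 0, μ(141) = 1, μ(142) = 1, μ(143) = 1, μ(144) = 0, μ(145) = 1, μ(146) = 1, μ(147) = 0, μ(148) = 0, μ(149) = -1, μ(150) = 0, μ(151) = -1, μ(152) = 0, μ(153) = 0, μ(154) = -1, μ(155) = 1, μ(156) = 0, μ(157) = -1, μ(158) = 1, μ(159) = 1, μ(160) = 0, μ(161) = 1, μ(162) = 0, μ(163) = -1, μ(164) = 0, μ(165) = -1, μ(166) = 1, μ(167) = -1, μ(168) = 0. Summing all 168 values: -1. (Mertens function M(x) = Σ_{n ≤ x} μ(n); on average M(x) should be small (PNT ⟺ M(x) = o(x)).)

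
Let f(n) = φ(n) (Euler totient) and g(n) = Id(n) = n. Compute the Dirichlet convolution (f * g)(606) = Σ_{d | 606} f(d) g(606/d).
(φ * Id)(606) = 3015

Divisors of 606: [1, 2, 3, 6, 101, 202, 303, 606]. For each d | 606:
  d = 1: φ(1) · Id(606/1) = 1 · 606 = 606
  d = 2: φ(2) · Id(606/2) = 1 · 303 = 303
  d = 3: φ(3) · Id(606/3) = 2 · 202 = 404
  d = 6: φ(6) · Id(606/6) = 2 · 101 = 202
  d = 101: φ(101) · Id(606/101) = 100 · 6 = 600
  d = 202: φ(202) · Id(606/202) = 100 · 3 = 300
  d = 303: φ(303) · Id(606/303) = 200 · 2 = 400
  d = 606: φ(606) · Id(606/606) = 200 · 1 = 200
Summing: (φ * Id)(606) = 606 + 303 + 404 + 202 + 600 + 300 + 400 + 200 = 3015.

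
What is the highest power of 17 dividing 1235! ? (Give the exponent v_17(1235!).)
v_17(1235!) = 76

Legendre's formula: v_p(n!) = Σ_{k ≥ 1} ⌊n / p^k⌋. For p = 17, n = 1235, the terms are:
  ⌊1235/17^1⌋ = ⌊1235/17⌋ = 72
  ⌊1235/17^2⌋ = ⌊1235/289⌋ = 4
(the next term ⌊1235/17^3⌋ = 0, terminating the sum). Summing: v_17(1235!) = 72 + 4 = 76.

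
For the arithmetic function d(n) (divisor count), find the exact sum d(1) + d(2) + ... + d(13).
Σ_{n ≤ 13} d(n) = 37

Compute d(n) for each 1 ≤ n ≤ 13: d(1) = 1, d(2) = 2, d(3) = 2, d(4) = 3, d(5) = 2, d(6) = 4, d(7) = 2, d(8) = 4, d(9) = 3, d(10) = 4, d(11) = 2, d(12) = 6, d(13) = 2. Summing all 13 values: 37. (Dirichlet's divisor formula: Σ_{n ≤ x} d(n) = x ln(x) + (2γ − 1) x + O(√x). For x = 13, the asymptotic estimate is ≈ 35.35.)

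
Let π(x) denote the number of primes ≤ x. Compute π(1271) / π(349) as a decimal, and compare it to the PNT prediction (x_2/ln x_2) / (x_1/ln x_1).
π(1271)/π(349) = 205/70 ≈ 2.9286;  PNT prediction ≈ 2.9833.

π(349) = 70 and π(1271) = 205, so π(1271)/π(349) ≈ 2.9286. The PNT-predicted ratio is (1271/ln(1271)) / (349/ln(349)) ≈ 2.9833. The two agree to within a few percent, as expected.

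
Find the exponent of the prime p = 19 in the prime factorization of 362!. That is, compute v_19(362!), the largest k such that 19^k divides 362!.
v_19(362!) = 20

Legendre's formula: v_p(n!) = Σ_{k ≥ 1} ⌊n / p^k⌋. For p = 19, n = 362, the terms are:
  ⌊362/19^1⌋ = ⌊362/19⌋ = 19
  ⌊362/19^2⌋ = ⌊362/361⌋ = 1
(the next term ⌊362/19^3⌋ = 0, terminating the sum). Summing: v_19(362!) = 19 + 1 = 20.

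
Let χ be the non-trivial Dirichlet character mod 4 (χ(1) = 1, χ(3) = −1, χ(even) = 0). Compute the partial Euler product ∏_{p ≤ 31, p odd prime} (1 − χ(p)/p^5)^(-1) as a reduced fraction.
∏ = 52015810615424538455317584769582112629834289625/52216435813704314792391924764477903837266444288

The odd primes p ≤ 31 are [3, 5, 7, 11, 13, 17, 19, 23, 29, 31]. For each, χ(p) = 1 if p ≡ 1 mod 4, χ(p) = −1 if p ≡ 3 mod 4. Taking (1 − χ(p)/p^5)^(-1) = p^5/(p^5 − χ(p)): (1 − (-1)/3^5)^(-1) · (1 − (1)/5^5)^(-1) · (1 − (-1)/7^5)^(-1) · (1 − (-1)/11^5)^(-1) · (1 − (1)/13^5)^(-1) · (1 − (1)/17^5)^(-1) · (1 − (-1)/19^5)^(-1) · (1 − (-1)/23^5)^(-1) · (1 − (1)/29^5)^(-1) · (1 − (-1)/31^5)^(-1) = 52015810615424538455317584769582112629834289625/52216435813704314792391924764477903837266444288.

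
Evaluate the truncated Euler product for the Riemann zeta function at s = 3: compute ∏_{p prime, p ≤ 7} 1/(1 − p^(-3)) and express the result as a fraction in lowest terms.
∏ = 18375/15314

The primes p ≤ 7 are [2, 3, 5, 7]. For each prime, (1 − 1/p^3)^(-1) = p^3 / (p^3 − 1). The product is (1 − 1/2^3)^(-1), (1 − 1/3^3)^(-1), (1 − 1/5^3)^(-1), (1 − 1/7^3)^(-1) = ∏ p^3 / (p^3 − 1) = 18375/15314.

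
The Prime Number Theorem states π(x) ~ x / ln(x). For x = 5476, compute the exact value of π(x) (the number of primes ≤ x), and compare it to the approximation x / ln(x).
π(5476) = 722;  x/ln(x) ≈ 636.14;  relative error ≈ 11.89%.

Directly count primes up to 5476: π(5476) = 722. The PNT approximation gives 5476/ln(5476) ≈ 5476/8.60813 ≈ 636.14. Relative error (π(x) − x/ln(x)) / π(x) ≈ 11.89%; the approximation is known to undercount slightly (Li(x) is a better estimate).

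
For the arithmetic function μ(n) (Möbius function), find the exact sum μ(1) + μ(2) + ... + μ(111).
Σ_{n ≤ 111} μ(n) = -4

Compute μ(n) for each 1 ≤ n ≤ 111: μ(1) = 1, μ(2) = -1, μ(3) = -1, μ(4) = 0, μ(5) = -1, μ(6) = 1, μ(7) = -1, μ(8) = 0, μ(9) = 0, μ(10) = 1, μ(11) = -1, μ(12) = 0, μ(13) = -1, μ(14) = 1, μ(15) = 1, μ(16) = 0, μ(17) = -1, μ(18) = 0, μ(19) = -1, μ(20) = 0, μ(21) = 1, μ(22) = 1, μ(23) = -1, μ(24) = 0, μ(25) = 0, μ(26) = 1, μ(27) = 0, μ(28) = 0, μ(29) = -1, μ(30) = -1, μ(31) = -1, μ(32) = 0, μ(33) = 1, μ(34) = 1, μ(35) = 1, μ(36) = 0, μ(37) = -1, μ(38) = 1, μ(39) = 1, μ(40) = 0, μ(41) = -1, μ(42) = -1, μ(43) = -1, μ(44) = 0, μ(45) = 0, μ(46) = 1, μ(47) = -1, μ(48) = 0, μ(49) = 0, μ(50) = 0, μ(51) = 1, μ(52) = 0, μ(53) = -1, μ(54) = 0, μ(55) = 1, μ(56) = 0, μ(57) = 1, μ(58) = 1, μ(59) = -1, μ(60) = 0, μ(61) = -1, μ(62) = 1, μ(63) = 0, μ(64) = 0, μ(65) = 1, μ(66) = -1, μ(67) = -1, μ(68) = 0, μ(69) = 1, μ(70) = -1, μ(71) = -1, μ(72) = 0, μ(73) = -1, μ(74) = 1, μ(75) = 0, μ(76) = 0, μ(77) = 1, μ(78) = -1, μ(79) = -1, μ(80) = 0, μ(81) = 0, μ(82) = 1, μ(83) = -1, μ(84) = 0, μ(85) = 1, μ(86) = 1, μ(87) = 1, μ(88) = 0, μ(89) = -1, μ(90) = 0, μ(91) = 1, μ(92) = 0, μ(93) = 1, μ(94) = 1, μ(95) = 1, μ(96) = 0, μ(97) = -1, μ(98) = 0, μ(99) = 0, μ(100) = 0, μ(101) = -1, μ(102) = -1, μ(103) = -1, μ(104) = 0, μ(105) = -1, μ(106) = 1, μ(107) = -1, μ(108) = 0, μ(109) = -1, μ(110) = -1, μ(111) = 1. Summing all 111 values: -4. (Mertens function M(x) = Σ_{n ≤ x} μ(n); on average M(x) should be small (PNT ⟺ M(x) = o(x)).)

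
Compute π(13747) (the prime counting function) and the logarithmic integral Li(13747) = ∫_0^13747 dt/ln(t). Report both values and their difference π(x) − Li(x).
π(13747) = 1625;  Li(13747) ≈ 1645.73;  π(x) − Li(x) ≈ -20.73.

Direct count of primes ≤ 13747 gives π(13747) = 1625. Numerical evaluation of the logarithmic integral gives Li(13747) ≈ 1645.73. The difference π(x) − Li(x) ≈ -20.73 is typically negative for small/moderate x (Li(x) overestimates), though Littlewood's theorem shows this sign changes infinitely often.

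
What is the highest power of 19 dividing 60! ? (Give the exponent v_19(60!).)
v_19(60!) = 3

Legendre's formula: v_p(n!) = Σ_{k ≥ 1} ⌊n / p^k⌋. For p = 19, n = 60, the terms are:
  ⌊60/19^1⌋ = ⌊60/19⌋ = 3
(the next term ⌊60/19^2⌋ = 0, terminating the sum). Summing: v_19(60!) = 3 = 3.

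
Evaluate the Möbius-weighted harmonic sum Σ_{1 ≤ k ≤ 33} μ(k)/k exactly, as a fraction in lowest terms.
Σ μ(k)/k = -6504197377/200560490130

Values of μ(k) for 1 ≤ k ≤ 33: μ(1) = 1, μ(2) = -1, μ(3) = -1, μ(5) = -1, μ(6) = 1, μ(7) = -1, μ(10) = 1, μ(11) = -1, μ(13) = -1, μ(14) = 1, μ(15) = 1, μ(17) = -1, μ(19) = -1, μ(21) = 1, μ(22) = 1, μ(23) = -1, μ(26) = 1, μ(29) = -1, μ(30) = -1, μ(31) = -1, μ(33) = 1, with μ = 0 on non-squarefree integers. Summing μ(k)/k for k where μ(k) ≠ 0 gives -6504197377/200560490130 ≈ -0.0324. (PNT ⟺ this sum → 0 as n → ∞.)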